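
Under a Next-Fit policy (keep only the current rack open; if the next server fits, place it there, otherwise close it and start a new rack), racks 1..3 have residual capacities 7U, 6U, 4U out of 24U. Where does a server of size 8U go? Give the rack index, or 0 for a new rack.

Next-Fit only looks at rack 3, which has 4U free.
8U does not fit, so a new rack is opened.

0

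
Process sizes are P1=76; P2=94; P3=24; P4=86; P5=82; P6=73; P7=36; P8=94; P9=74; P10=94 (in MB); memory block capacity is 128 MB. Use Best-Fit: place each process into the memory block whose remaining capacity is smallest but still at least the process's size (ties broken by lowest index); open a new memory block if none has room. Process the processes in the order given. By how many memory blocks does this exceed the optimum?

Best-Fit: [76] [94,24] [86,36] [82] [73] [94] [74] [94] → 8 memory blocks.
8 processes exceed 64 MB (half the capacity), and no two of those can share a memory block, so at least 8 memory blocks are needed.
So 8 is already optimal.

0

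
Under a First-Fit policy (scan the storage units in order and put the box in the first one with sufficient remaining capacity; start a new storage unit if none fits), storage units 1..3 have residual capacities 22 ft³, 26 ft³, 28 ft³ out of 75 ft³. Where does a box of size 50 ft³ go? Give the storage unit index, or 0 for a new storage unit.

No storage unit has ≥ 50 ft³ free, so a new storage unit is opened.

0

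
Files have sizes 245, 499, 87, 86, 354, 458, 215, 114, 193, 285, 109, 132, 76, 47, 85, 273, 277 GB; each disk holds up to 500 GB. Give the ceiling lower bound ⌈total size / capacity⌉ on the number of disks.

8 disks

Total size = 245 + 499 + 87 + 86 + 354 + 458 + 215 + 114 + 193 + 285 + 109 + 132 + 76 + 47 + 85 + 273 + 277 = 3535 GB.
⌈3535 / 500⌉ = 8.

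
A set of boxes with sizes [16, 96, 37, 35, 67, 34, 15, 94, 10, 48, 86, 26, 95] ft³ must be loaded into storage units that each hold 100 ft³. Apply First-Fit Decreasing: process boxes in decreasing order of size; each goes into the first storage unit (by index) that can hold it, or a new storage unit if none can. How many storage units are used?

7

Sorted descending: 96, 95, 94, 86, 67, 48, 37, 35, 34, 26, 16, 15, 10.
96 ft³ → storage unit 1 (remaining 4 ft³)
95 ft³ → storage unit 2 (remaining 5 ft³)
94 ft³ → storage unit 3 (remaining 6 ft³)
86 ft³ → storage unit 4 (remaining 14 ft³)
67 ft³ → storage unit 5 (remaining 33 ft³)
48 ft³ → storage unit 6 (remaining 52 ft³)
37 ft³ → storage unit 6 (remaining 15 ft³)
35 ft³ → storage unit 7 (remaining 65 ft³)
34 ft³ → storage unit 7 (remaining 31 ft³)
26 ft³ → storage unit 5 (remaining 7 ft³)
16 ft³ → storage unit 7 (remaining 15 ft³)
15 ft³ → storage unit 6 (remaining 0 ft³)
10 ft³ → storage unit 4 (remaining 4 ft³)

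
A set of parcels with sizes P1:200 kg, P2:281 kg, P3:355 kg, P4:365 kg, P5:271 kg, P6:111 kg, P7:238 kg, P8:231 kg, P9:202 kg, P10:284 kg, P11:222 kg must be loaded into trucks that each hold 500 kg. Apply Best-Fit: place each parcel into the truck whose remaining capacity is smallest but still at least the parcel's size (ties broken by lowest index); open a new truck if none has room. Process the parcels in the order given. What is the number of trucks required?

7

P1 (200 kg) → truck 1 (remaining 300 kg)
P2 (281 kg) → truck 1 (remaining 19 kg)
P3 (355 kg) → truck 2 (remaining 145 kg)
P4 (365 kg) → truck 3 (remaining 135 kg)
P5 (271 kg) → truck 4 (remaining 229 kg)
P6 (111 kg) → truck 3 (remaining 24 kg)
P7 (238 kg) → truck 5 (remaining 262 kg)
P8 (231 kg) → truck 5 (remaining 31 kg)
P9 (202 kg) → truck 4 (remaining 27 kg)
P10 (284 kg) → truck 6 (remaining 216 kg)
P11 (222 kg) → truck 7 (remaining 278 kg)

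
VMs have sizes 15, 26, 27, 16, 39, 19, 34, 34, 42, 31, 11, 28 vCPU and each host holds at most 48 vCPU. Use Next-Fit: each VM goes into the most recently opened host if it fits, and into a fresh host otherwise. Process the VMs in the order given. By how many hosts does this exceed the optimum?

Next-Fit: [15,26] [27,16] [39] [19] [34] [34] [42] [31,11] [28] → 9 hosts.
8 VMs exceed 24 vCPU (half the capacity), and no two of those can share a host, so at least 8 hosts are needed.
An optimal packing achieves that bound: [42] [39] [34,11] [34] [31,16] [28,19] [27,15] [26] → 8 hosts.
Excess: 9 − 8 = 1.

1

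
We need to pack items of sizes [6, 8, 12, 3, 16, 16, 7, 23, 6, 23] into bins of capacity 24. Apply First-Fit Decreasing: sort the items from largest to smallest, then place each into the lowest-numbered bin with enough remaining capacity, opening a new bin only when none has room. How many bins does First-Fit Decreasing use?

6

Sorted descending: 23, 23, 16, 16, 12, 8, 7, 6, 6, 3.
23 → bin 1 (remaining 1)
23 → bin 2 (remaining 1)
16 → bin 3 (remaining 8)
16 → bin 4 (remaining 8)
12 → bin 5 (remaining 12)
8 → bin 3 (remaining 0)
7 → bin 4 (remaining 1)
6 → bin 5 (remaining 6)
6 → bin 5 (remaining 0)
3 → bin 6 (remaining 21)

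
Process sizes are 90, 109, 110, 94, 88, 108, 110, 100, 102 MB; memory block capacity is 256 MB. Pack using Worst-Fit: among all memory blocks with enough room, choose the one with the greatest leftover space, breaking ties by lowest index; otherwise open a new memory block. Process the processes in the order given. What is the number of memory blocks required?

5

Put 90 MB in memory block 1; 166 MB remain.
Put 109 MB in memory block 1; 57 MB remain.
Put 110 MB in memory block 2; 146 MB remain.
Put 94 MB in memory block 2; 52 MB remain.
Put 88 MB in memory block 3; 168 MB remain.
Put 108 MB in memory block 3; 60 MB remain.
Put 110 MB in memory block 4; 146 MB remain.
Put 100 MB in memory block 4; 46 MB remain.
Put 102 MB in memory block 5; 154 MB remain.
Final memory blocks: [90,109] [110,94] [88,108] [110,100] [102].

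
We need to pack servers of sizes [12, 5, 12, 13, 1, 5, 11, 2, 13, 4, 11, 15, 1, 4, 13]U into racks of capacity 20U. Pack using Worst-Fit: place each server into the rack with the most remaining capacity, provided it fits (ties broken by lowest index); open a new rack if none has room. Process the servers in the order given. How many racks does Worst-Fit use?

8 racks

Put 12U in rack 1; 8U remain.
Put 5U in rack 1; 3U remain.
Put 12U in rack 2; 8U remain.
Put 13U in rack 3; 7U remain.
Put 1U in rack 2; 7U remain.
Put 5U in rack 2; 2U remain.
Put 11U in rack 4; 9U remain.
Put 2U in rack 4; 7U remain.
Put 13U in rack 5; 7U remain.
Put 4U in rack 3; 3U remain.
Put 11U in rack 6; 9U remain.
Put 15U in rack 7; 5U remain.
Put 1U in rack 6; 8U remain.
Put 4U in rack 6; 4U remain.
Put 13U in rack 8; 7U remain.
Final racks: [12,5] [12,1,5] [13,4] [11,2] [13] [11,1,4] [15] [13].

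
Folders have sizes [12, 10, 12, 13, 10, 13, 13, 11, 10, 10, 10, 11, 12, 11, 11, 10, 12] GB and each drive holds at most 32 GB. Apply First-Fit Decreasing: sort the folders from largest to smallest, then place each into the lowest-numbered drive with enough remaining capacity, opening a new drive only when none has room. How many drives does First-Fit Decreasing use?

7 drives

Sorted descending: 13, 13, 13, 12, 12, 12, 12, 11, 11, 11, 11, 10, 10, 10, 10, 10, 10.
13 GB → drive 1 (remaining 19 GB)
13 GB → drive 1 (remaining 6 GB)
13 GB → drive 2 (remaining 19 GB)
12 GB → drive 2 (remaining 7 GB)
12 GB → drive 3 (remaining 20 GB)
12 GB → drive 3 (remaining 8 GB)
12 GB → drive 4 (remaining 20 GB)
11 GB → drive 4 (remaining 9 GB)
11 GB → drive 5 (remaining 21 GB)
11 GB → drive 5 (remaining 10 GB)
11 GB → drive 6 (remaining 21 GB)
10 GB → drive 5 (remaining 0 GB)
10 GB → drive 6 (remaining 11 GB)
10 GB → drive 6 (remaining 1 GB)
10 GB → drive 7 (remaining 22 GB)
10 GB → drive 7 (remaining 12 GB)
10 GB → drive 7 (remaining 2 GB)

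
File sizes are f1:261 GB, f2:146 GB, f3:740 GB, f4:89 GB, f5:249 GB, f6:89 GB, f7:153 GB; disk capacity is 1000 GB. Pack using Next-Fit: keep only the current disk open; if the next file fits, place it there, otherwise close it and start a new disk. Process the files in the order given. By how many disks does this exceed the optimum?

Next-Fit: [261,146] [740,89] [249,89,153] → 3 disks.
Total size 1727 GB; any packing needs at least ⌈1727/1000⌉ = 2 disks.
An optimal packing achieves that bound: [740,249] [261,153,146,89,89] → 2 disks.
Excess: 3 − 2 = 1.

1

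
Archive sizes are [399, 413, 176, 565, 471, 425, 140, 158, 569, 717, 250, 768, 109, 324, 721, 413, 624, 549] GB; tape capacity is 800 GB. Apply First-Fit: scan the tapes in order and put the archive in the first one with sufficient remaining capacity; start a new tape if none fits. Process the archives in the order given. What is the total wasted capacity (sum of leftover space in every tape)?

399 GB → tape 1 (remaining 401 GB)
413 GB → tape 2 (remaining 387 GB)
176 GB → tape 1 (remaining 225 GB)
565 GB → tape 3 (remaining 235 GB)
471 GB → tape 4 (remaining 329 GB)
425 GB → tape 5 (remaining 375 GB)
140 GB → tape 1 (remaining 85 GB)
158 GB → tape 2 (remaining 229 GB)
569 GB → tape 6 (remaining 231 GB)
717 GB → tape 7 (remaining 83 GB)
250 GB → tape 4 (remaining 79 GB)
768 GB → tape 8 (remaining 32 GB)
109 GB → tape 2 (remaining 120 GB)
324 GB → tape 5 (remaining 51 GB)
721 GB → tape 9 (remaining 79 GB)
413 GB → tape 10 (remaining 387 GB)
624 GB → tape 11 (remaining 176 GB)
549 GB → tape 12 (remaining 251 GB)
12 tapes × 800 GB = 9600 GB; used 7791 GB; unused 1809 GB.

1809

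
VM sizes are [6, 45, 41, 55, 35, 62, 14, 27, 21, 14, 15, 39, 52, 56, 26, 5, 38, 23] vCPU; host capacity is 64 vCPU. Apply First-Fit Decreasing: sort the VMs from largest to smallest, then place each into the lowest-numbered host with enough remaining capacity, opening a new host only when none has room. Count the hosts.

10

Sorted descending: 62, 56, 55, 52, 45, 41, 39, 38, 35, 27, 26, 23, 21, 15, 14, 14, 6, 5.
Put 62 vCPU in host 1; 2 vCPU remain.
Put 56 vCPU in host 2; 8 vCPU remain.
Put 55 vCPU in host 3; 9 vCPU remain.
Put 52 vCPU in host 4; 12 vCPU remain.
Put 45 vCPU in host 5; 19 vCPU remain.
Put 41 vCPU in host 6; 23 vCPU remain.
Put 39 vCPU in host 7; 25 vCPU remain.
Put 38 vCPU in host 8; 26 vCPU remain.
Put 35 vCPU in host 9; 29 vCPU remain.
Put 27 vCPU in host 9; 2 vCPU remain.
Put 26 vCPU in host 8; 0 vCPU remain.
Put 23 vCPU in host 6; 0 vCPU remain.
Put 21 vCPU in host 7; 4 vCPU remain.
Put 15 vCPU in host 5; 4 vCPU remain.
Put 14 vCPU in host 10; 50 vCPU remain.
Put 14 vCPU in host 10; 36 vCPU remain.
Put 6 vCPU in host 2; 2 vCPU remain.
Put 5 vCPU in host 3; 4 vCPU remain.
Final hosts: [62] [56,6] [55,5] [52] [45,15] [41,23] [39,21] [38,26] [35,27] [14,14].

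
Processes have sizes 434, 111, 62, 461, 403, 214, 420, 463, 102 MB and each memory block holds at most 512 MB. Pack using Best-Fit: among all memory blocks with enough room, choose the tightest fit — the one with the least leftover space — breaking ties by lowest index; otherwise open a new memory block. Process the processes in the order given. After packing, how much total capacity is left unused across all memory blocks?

402

434 MB → memory block 1 (remaining 78 MB)
111 MB → memory block 2 (remaining 401 MB)
62 MB → memory block 1 (remaining 16 MB)
461 MB → memory block 3 (remaining 51 MB)
403 MB → memory block 4 (remaining 109 MB)
214 MB → memory block 2 (remaining 187 MB)
420 MB → memory block 5 (remaining 92 MB)
463 MB → memory block 6 (remaining 49 MB)
102 MB → memory block 4 (remaining 7 MB)
6 memory blocks × 512 MB = 3072 MB; used 2670 MB; unused 402 MB.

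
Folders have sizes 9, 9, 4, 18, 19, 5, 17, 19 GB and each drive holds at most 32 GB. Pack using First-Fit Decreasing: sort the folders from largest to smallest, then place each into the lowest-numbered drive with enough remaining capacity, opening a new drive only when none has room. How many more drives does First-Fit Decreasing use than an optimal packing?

0

First-Fit Decreasing: [19,9,4] [19,9] [18,5] [17] → 4 drives.
Total size 100 GB; any packing needs at least ⌈100/32⌉ = 4 drives.
So 4 is already optimal.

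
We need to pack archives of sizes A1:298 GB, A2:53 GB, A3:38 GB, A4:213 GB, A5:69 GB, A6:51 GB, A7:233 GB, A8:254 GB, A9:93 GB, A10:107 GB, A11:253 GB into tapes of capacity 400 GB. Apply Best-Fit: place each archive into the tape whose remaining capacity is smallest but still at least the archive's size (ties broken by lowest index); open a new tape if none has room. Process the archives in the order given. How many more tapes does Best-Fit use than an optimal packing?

Best-Fit: [298,53,38] [213,69,51] [233,107] [254,93] [253] → 5 tapes.
Total size 1662 GB; any packing needs at least ⌈1662/400⌉ = 5 tapes.
So 5 is already optimal.

0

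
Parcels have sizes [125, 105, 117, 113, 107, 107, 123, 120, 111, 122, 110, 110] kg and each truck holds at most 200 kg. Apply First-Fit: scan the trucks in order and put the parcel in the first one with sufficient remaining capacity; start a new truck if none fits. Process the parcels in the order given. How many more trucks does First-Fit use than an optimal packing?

First-Fit: [125] [105] [117] [113] [107] [107] [123] [120] [111] [122] [110] [110] → 12 trucks.
12 parcels exceed 100 kg (half the capacity), and no two of those can share a truck, so at least 12 trucks are needed.
So 12 is already optimal.

0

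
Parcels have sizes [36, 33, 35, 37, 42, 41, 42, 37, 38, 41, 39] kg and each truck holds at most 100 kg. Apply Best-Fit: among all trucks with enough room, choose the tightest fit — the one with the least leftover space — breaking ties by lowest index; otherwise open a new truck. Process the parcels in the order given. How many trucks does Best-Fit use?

6

36 kg → truck 1 (remaining 64 kg)
33 kg → truck 1 (remaining 31 kg)
35 kg → truck 2 (remaining 65 kg)
37 kg → truck 2 (remaining 28 kg)
42 kg → truck 3 (remaining 58 kg)
41 kg → truck 3 (remaining 17 kg)
42 kg → truck 4 (remaining 58 kg)
37 kg → truck 4 (remaining 21 kg)
38 kg → truck 5 (remaining 62 kg)
41 kg → truck 5 (remaining 21 kg)
39 kg → truck 6 (remaining 61 kg)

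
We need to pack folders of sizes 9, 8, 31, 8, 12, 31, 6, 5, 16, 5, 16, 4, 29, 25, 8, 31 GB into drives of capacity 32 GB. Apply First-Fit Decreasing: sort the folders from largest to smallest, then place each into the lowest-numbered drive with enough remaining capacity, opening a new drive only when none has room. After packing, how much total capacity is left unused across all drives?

12

Sorted descending: 31, 31, 31, 29, 25, 16, 16, 12, 9, 8, 8, 8, 6, 5, 5, 4.
drive 1: place 31 GB, 1 GB left
drive 2: place 31 GB, 1 GB left
drive 3: place 31 GB, 1 GB left
drive 4: place 29 GB, 3 GB left
drive 5: place 25 GB, 7 GB left
drive 6: place 16 GB, 16 GB left
drive 6: place 16 GB, 0 GB left
drive 7: place 12 GB, 20 GB left
drive 7: place 9 GB, 11 GB left
drive 7: place 8 GB, 3 GB left
drive 8: place 8 GB, 24 GB left
drive 8: place 8 GB, 16 GB left
drive 5: place 6 GB, 1 GB left
drive 8: place 5 GB, 11 GB left
drive 8: place 5 GB, 6 GB left
drive 8: place 4 GB, 2 GB left
8 drives × 32 GB = 256 GB; used 244 GB; unused 12 GB.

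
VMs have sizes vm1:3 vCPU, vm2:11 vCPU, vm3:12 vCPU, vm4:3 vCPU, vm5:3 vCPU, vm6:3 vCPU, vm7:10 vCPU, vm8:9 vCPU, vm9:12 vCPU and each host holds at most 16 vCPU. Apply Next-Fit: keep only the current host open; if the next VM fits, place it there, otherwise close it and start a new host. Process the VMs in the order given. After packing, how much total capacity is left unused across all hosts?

14

Put vm1 (3 vCPU) in host 1; 13 vCPU remain.
Put vm2 (11 vCPU) in host 1; 2 vCPU remain.
Put vm3 (12 vCPU) in host 2; 4 vCPU remain.
Put vm4 (3 vCPU) in host 2; 1 vCPU remain.
Put vm5 (3 vCPU) in host 3; 13 vCPU remain.
Put vm6 (3 vCPU) in host 3; 10 vCPU remain.
Put vm7 (10 vCPU) in host 3; 0 vCPU remain.
Put vm8 (9 vCPU) in host 4; 7 vCPU remain.
Put vm9 (12 vCPU) in host 5; 4 vCPU remain.
5 hosts × 16 vCPU = 80 vCPU; used 66 vCPU; unused 14 vCPU.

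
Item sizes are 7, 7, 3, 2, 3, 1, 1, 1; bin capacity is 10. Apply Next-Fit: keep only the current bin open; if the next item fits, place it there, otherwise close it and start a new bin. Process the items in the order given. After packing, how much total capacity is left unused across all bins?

5

Put 7 in bin 1; 3 remain.
Put 7 in bin 2; 3 remain.
Put 3 in bin 2; 0 remain.
Put 2 in bin 3; 8 remain.
Put 3 in bin 3; 5 remain.
Put 1 in bin 3; 4 remain.
Put 1 in bin 3; 3 remain.
Put 1 in bin 3; 2 remain.
3 bins × 10 = 30; used 25; unused 5.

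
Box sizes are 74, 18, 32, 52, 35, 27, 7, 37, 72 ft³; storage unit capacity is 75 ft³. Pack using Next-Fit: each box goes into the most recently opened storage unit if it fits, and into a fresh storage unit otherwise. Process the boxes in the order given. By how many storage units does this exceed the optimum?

1

Next-Fit: [74] [18,32] [52] [35,27,7] [37] [72] → 6 storage units.
Total size 354 ft³; any packing needs at least ⌈354/75⌉ = 5 storage units.
An optimal packing achieves that bound: [74] [72] [52,18] [37,35] [32,27,7] → 5 storage units.
Excess: 6 − 5 = 1.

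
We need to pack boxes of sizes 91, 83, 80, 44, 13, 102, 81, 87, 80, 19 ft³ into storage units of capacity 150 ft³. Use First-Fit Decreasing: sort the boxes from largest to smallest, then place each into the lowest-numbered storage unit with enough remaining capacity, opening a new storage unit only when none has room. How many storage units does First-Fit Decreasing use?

7

Sorted descending: 102, 91, 87, 83, 81, 80, 80, 44, 19, 13.
102 ft³ → storage unit 1 (remaining 48 ft³)
91 ft³ → storage unit 2 (remaining 59 ft³)
87 ft³ → storage unit 3 (remaining 63 ft³)
83 ft³ → storage unit 4 (remaining 67 ft³)
81 ft³ → storage unit 5 (remaining 69 ft³)
80 ft³ → storage unit 6 (remaining 70 ft³)
80 ft³ → storage unit 7 (remaining 70 ft³)
44 ft³ → storage unit 1 (remaining 4 ft³)
19 ft³ → storage unit 2 (remaining 40 ft³)
13 ft³ → storage unit 2 (remaining 27 ft³)
Final storage units: [102,44] [91,19,13] [87] [83] [81] [80] [80].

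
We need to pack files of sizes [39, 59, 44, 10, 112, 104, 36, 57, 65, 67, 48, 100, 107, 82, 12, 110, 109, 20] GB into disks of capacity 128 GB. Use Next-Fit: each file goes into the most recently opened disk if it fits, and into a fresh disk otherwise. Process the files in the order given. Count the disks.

13

disk 1: place 39 GB, 89 GB left
disk 1: place 59 GB, 30 GB left
disk 2: place 44 GB, 84 GB left
disk 2: place 10 GB, 74 GB left
disk 3: place 112 GB, 16 GB left
disk 4: place 104 GB, 24 GB left
disk 5: place 36 GB, 92 GB left
disk 5: place 57 GB, 35 GB left
disk 6: place 65 GB, 63 GB left
disk 7: place 67 GB, 61 GB left
disk 7: place 48 GB, 13 GB left
disk 8: place 100 GB, 28 GB left
disk 9: place 107 GB, 21 GB left
disk 10: place 82 GB, 46 GB left
disk 10: place 12 GB, 34 GB left
disk 11: place 110 GB, 18 GB left
disk 12: place 109 GB, 19 GB left
disk 13: place 20 GB, 108 GB left
Final disks: [39,59] [44,10] [112] [104] [36,57] [65] [67,48] [100] [107] [82,12] [110] [109] [20].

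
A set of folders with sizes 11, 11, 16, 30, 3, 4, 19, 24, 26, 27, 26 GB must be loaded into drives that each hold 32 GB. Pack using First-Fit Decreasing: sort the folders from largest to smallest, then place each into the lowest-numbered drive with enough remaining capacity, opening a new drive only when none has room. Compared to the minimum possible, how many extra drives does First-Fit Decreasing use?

First-Fit Decreasing: [30] [27,4] [26,3] [26] [24] [19,11] [16,11] → 7 drives.
Total size 197 GB; any packing needs at least ⌈197/32⌉ = 7 drives.
So 7 is already optimal.

0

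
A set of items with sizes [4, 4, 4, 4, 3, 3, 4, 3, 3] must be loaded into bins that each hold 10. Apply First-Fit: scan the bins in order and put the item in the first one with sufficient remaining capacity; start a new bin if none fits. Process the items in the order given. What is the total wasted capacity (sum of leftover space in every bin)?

8

4 → bin 1 (remaining 6)
4 → bin 1 (remaining 2)
4 → bin 2 (remaining 6)
4 → bin 2 (remaining 2)
3 → bin 3 (remaining 7)
3 → bin 3 (remaining 4)
4 → bin 3 (remaining 0)
3 → bin 4 (remaining 7)
3 → bin 4 (remaining 4)
4 bins × 10 = 40; used 32; unused 8.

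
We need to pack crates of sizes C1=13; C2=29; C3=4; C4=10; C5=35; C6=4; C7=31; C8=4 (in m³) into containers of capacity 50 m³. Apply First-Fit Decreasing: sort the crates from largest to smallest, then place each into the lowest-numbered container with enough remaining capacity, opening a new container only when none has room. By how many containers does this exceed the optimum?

0

First-Fit Decreasing: [35,13] [31,10,4,4] [29,4] → 3 containers.
Total size 130 m³; any packing needs at least ⌈130/50⌉ = 3 containers.
So 3 is already optimal.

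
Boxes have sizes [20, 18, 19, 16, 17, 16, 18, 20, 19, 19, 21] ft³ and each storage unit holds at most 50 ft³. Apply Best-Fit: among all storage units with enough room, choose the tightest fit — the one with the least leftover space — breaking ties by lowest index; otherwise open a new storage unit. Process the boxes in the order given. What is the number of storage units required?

6

Put 20 ft³ in storage unit 1; 30 ft³ remain.
Put 18 ft³ in storage unit 1; 12 ft³ remain.
Put 19 ft³ in storage unit 2; 31 ft³ remain.
Put 16 ft³ in storage unit 2; 15 ft³ remain.
Put 17 ft³ in storage unit 3; 33 ft³ remain.
Put 16 ft³ in storage unit 3; 17 ft³ remain.
Put 18 ft³ in storage unit 4; 32 ft³ remain.
Put 20 ft³ in storage unit 4; 12 ft³ remain.
Put 19 ft³ in storage unit 5; 31 ft³ remain.
Put 19 ft³ in storage unit 5; 12 ft³ remain.
Put 21 ft³ in storage unit 6; 29 ft³ remain.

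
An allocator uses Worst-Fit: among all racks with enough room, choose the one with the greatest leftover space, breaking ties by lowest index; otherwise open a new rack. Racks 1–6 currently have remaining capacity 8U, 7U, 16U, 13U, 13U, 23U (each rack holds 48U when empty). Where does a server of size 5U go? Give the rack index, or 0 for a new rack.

6

Racks with room: rack 1 (8U), rack 2 (7U), rack 3 (16U), rack 4 (13U), rack 5 (13U), rack 6 (23U).
Most room is rack 6 with 23U free.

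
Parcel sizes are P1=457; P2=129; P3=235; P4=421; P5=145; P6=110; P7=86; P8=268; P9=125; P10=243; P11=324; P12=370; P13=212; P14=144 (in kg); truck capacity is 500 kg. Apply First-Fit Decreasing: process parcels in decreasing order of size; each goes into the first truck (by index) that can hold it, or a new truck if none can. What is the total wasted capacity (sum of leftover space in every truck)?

Sorted descending: 457, 421, 370, 324, 268, 243, 235, 212, 145, 144, 129, 125, 110, 86.
truck 1: place 457 kg, 43 kg left
truck 2: place 421 kg, 79 kg left
truck 3: place 370 kg, 130 kg left
truck 4: place 324 kg, 176 kg left
truck 5: place 268 kg, 232 kg left
truck 6: place 243 kg, 257 kg left
truck 6: place 235 kg, 22 kg left
truck 5: place 212 kg, 20 kg left
truck 4: place 145 kg, 31 kg left
truck 7: place 144 kg, 356 kg left
truck 3: place 129 kg, 1 kg left
truck 7: place 125 kg, 231 kg left
truck 7: place 110 kg, 121 kg left
truck 7: place 86 kg, 35 kg left
7 trucks × 500 kg = 3500 kg; used 3269 kg; unused 231 kg.

231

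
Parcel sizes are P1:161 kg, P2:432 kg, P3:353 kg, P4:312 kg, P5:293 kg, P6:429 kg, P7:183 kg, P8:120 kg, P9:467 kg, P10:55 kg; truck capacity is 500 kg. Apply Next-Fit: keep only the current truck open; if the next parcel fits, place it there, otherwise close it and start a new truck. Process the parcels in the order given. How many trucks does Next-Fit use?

9

P1 (161 kg) → truck 1 (remaining 339 kg)
P2 (432 kg) → truck 2 (remaining 68 kg)
P3 (353 kg) → truck 3 (remaining 147 kg)
P4 (312 kg) → truck 4 (remaining 188 kg)
P5 (293 kg) → truck 5 (remaining 207 kg)
P6 (429 kg) → truck 6 (remaining 71 kg)
P7 (183 kg) → truck 7 (remaining 317 kg)
P8 (120 kg) → truck 7 (remaining 197 kg)
P9 (467 kg) → truck 8 (remaining 33 kg)
P10 (55 kg) → truck 9 (remaining 445 kg)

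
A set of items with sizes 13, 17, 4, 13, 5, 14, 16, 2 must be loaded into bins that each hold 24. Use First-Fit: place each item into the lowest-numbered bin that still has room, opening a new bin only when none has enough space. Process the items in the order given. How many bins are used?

Put 13 in bin 1; 11 remain.
Put 17 in bin 2; 7 remain.
Put 4 in bin 1; 7 remain.
Put 13 in bin 3; 11 remain.
Put 5 in bin 1; 2 remain.
Put 14 in bin 4; 10 remain.
Put 16 in bin 5; 8 remain.
Put 2 in bin 1; 0 remain.
Final bins: [13,4,5,2] [17] [13] [14] [16].

5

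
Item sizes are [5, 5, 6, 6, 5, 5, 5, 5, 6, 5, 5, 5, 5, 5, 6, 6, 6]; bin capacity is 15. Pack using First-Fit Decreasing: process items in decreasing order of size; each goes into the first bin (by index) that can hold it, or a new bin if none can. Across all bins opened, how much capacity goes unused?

Sorted descending: 6, 6, 6, 6, 6, 6, 5, 5, 5, 5, 5, 5, 5, 5, 5, 5, 5.
Put 6 in bin 1; 9 remain.
Put 6 in bin 1; 3 remain.
Put 6 in bin 2; 9 remain.
Put 6 in bin 2; 3 remain.
Put 6 in bin 3; 9 remain.
Put 6 in bin 3; 3 remain.
Put 5 in bin 4; 10 remain.
Put 5 in bin 4; 5 remain.
Put 5 in bin 4; 0 remain.
Put 5 in bin 5; 10 remain.
Put 5 in bin 5; 5 remain.
Put 5 in bin 5; 0 remain.
Put 5 in bin 6; 10 remain.
Put 5 in bin 6; 5 remain.
Put 5 in bin 6; 0 remain.
Put 5 in bin 7; 10 remain.
Put 5 in bin 7; 5 remain.
7 bins × 15 = 105; used 91; unused 14.

14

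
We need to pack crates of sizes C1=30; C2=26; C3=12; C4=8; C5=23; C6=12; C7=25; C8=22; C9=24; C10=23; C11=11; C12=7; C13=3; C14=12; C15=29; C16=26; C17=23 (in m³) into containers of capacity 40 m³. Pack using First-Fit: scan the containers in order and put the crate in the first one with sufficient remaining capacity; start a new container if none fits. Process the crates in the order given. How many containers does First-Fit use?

C1 (30 m³) → container 1 (remaining 10 m³)
C2 (26 m³) → container 2 (remaining 14 m³)
C3 (12 m³) → container 2 (remaining 2 m³)
C4 (8 m³) → container 1 (remaining 2 m³)
C5 (23 m³) → container 3 (remaining 17 m³)
C6 (12 m³) → container 3 (remaining 5 m³)
C7 (25 m³) → container 4 (remaining 15 m³)
C8 (22 m³) → container 5 (remaining 18 m³)
C9 (24 m³) → container 6 (remaining 16 m³)
C10 (23 m³) → container 7 (remaining 17 m³)
C11 (11 m³) → container 4 (remaining 4 m³)
C12 (7 m³) → container 5 (remaining 11 m³)
C13 (3 m³) → container 3 (remaining 2 m³)
C14 (12 m³) → container 6 (remaining 4 m³)
C15 (29 m³) → container 8 (remaining 11 m³)
C16 (26 m³) → container 9 (remaining 14 m³)
C17 (23 m³) → container 10 (remaining 17 m³)
Final containers: [30,8] [26,12] [23,12,3] [25,11] [22,7] [24,12] [23] [29] [26] [23].

10 containers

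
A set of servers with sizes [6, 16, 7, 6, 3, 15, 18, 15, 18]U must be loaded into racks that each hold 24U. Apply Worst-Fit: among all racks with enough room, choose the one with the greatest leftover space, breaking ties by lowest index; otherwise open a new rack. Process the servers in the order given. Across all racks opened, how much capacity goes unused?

40

Put 6U in rack 1; 18U remain.
Put 16U in rack 1; 2U remain.
Put 7U in rack 2; 17U remain.
Put 6U in rack 2; 11U remain.
Put 3U in rack 2; 8U remain.
Put 15U in rack 3; 9U remain.
Put 18U in rack 4; 6U remain.
Put 15U in rack 5; 9U remain.
Put 18U in rack 6; 6U remain.
6 racks × 24U = 144U; used 104U; unused 40U.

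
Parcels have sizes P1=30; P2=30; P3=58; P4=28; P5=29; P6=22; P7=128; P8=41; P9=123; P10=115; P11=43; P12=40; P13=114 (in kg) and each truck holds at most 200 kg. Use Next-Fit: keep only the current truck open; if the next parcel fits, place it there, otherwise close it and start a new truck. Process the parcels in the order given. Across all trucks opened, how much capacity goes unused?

P1 (30 kg) → truck 1 (remaining 170 kg)
P2 (30 kg) → truck 1 (remaining 140 kg)
P3 (58 kg) → truck 1 (remaining 82 kg)
P4 (28 kg) → truck 1 (remaining 54 kg)
P5 (29 kg) → truck 1 (remaining 25 kg)
P6 (22 kg) → truck 1 (remaining 3 kg)
P7 (128 kg) → truck 2 (remaining 72 kg)
P8 (41 kg) → truck 2 (remaining 31 kg)
P9 (123 kg) → truck 3 (remaining 77 kg)
P10 (115 kg) → truck 4 (remaining 85 kg)
P11 (43 kg) → truck 4 (remaining 42 kg)
P12 (40 kg) → truck 4 (remaining 2 kg)
P13 (114 kg) → truck 5 (remaining 86 kg)
5 trucks × 200 kg = 1000 kg; used 801 kg; unused 199 kg.

199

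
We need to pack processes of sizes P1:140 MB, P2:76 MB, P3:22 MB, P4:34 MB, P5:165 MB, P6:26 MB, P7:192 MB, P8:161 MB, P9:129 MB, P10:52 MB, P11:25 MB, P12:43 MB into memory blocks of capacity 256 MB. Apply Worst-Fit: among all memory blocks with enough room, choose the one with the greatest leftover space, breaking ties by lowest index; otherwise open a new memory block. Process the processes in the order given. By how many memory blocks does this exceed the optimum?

Worst-Fit: [140,76,22] [34,165,26] [192] [161,25] [129,52,43] → 5 memory blocks.
Total size 1065 MB; any packing needs at least ⌈1065/256⌉ = 5 memory blocks.
So 5 is already optimal.

0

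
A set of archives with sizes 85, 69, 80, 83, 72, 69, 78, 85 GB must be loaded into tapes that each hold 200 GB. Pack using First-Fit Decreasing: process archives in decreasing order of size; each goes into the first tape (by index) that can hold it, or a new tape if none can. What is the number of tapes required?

4 tapes

Sorted descending: 85, 85, 83, 80, 78, 72, 69, 69.
85 GB → tape 1 (remaining 115 GB)
85 GB → tape 1 (remaining 30 GB)
83 GB → tape 2 (remaining 117 GB)
80 GB → tape 2 (remaining 37 GB)
78 GB → tape 3 (remaining 122 GB)
72 GB → tape 3 (remaining 50 GB)
69 GB → tape 4 (remaining 131 GB)
69 GB → tape 4 (remaining 62 GB)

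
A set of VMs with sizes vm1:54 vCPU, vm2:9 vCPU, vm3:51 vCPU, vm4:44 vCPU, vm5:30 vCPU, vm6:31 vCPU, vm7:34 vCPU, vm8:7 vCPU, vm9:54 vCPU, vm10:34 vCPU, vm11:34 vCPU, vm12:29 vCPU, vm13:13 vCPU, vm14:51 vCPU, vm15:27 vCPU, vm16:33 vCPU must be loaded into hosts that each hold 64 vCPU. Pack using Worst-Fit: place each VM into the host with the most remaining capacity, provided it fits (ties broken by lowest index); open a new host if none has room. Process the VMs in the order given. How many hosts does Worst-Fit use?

vm1 (54 vCPU) → host 1 (remaining 10 vCPU)
vm2 (9 vCPU) → host 1 (remaining 1 vCPU)
vm3 (51 vCPU) → host 2 (remaining 13 vCPU)
vm4 (44 vCPU) → host 3 (remaining 20 vCPU)
vm5 (30 vCPU) → host 4 (remaining 34 vCPU)
vm6 (31 vCPU) → host 4 (remaining 3 vCPU)
vm7 (34 vCPU) → host 5 (remaining 30 vCPU)
vm8 (7 vCPU) → host 5 (remaining 23 vCPU)
vm9 (54 vCPU) → host 6 (remaining 10 vCPU)
vm10 (34 vCPU) → host 7 (remaining 30 vCPU)
vm11 (34 vCPU) → host 8 (remaining 30 vCPU)
vm12 (29 vCPU) → host 7 (remaining 1 vCPU)
vm13 (13 vCPU) → host 8 (remaining 17 vCPU)
vm14 (51 vCPU) → host 9 (remaining 13 vCPU)
vm15 (27 vCPU) → host 10 (remaining 37 vCPU)
vm16 (33 vCPU) → host 10 (remaining 4 vCPU)

10 hosts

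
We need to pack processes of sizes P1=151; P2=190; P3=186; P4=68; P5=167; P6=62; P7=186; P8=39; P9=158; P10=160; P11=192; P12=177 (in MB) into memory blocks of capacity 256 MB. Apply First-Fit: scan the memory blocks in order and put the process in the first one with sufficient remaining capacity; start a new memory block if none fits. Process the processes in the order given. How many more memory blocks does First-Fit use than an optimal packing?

First-Fit: [151,68] [190,62] [186,39] [167] [186] [158] [160] [192] [177] → 9 memory blocks.
9 processes exceed 128 MB (half the capacity), and no two of those can share a memory block, so at least 9 memory blocks are needed.
So 9 is already optimal.

0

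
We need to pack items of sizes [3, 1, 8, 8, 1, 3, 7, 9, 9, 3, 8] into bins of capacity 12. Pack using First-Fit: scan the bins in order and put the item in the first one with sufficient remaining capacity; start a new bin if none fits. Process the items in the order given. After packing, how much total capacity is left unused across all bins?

12

3 → bin 1 (remaining 9)
1 → bin 1 (remaining 8)
8 → bin 1 (remaining 0)
8 → bin 2 (remaining 4)
1 → bin 2 (remaining 3)
3 → bin 2 (remaining 0)
7 → bin 3 (remaining 5)
9 → bin 4 (remaining 3)
9 → bin 5 (remaining 3)
3 → bin 3 (remaining 2)
8 → bin 6 (remaining 4)
6 bins × 12 = 72; used 60; unused 12.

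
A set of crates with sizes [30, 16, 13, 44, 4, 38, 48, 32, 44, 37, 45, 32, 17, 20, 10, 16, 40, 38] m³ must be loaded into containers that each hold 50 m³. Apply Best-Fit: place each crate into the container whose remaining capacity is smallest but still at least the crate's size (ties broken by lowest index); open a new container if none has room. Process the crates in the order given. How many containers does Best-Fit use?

30 m³ → container 1 (remaining 20 m³)
16 m³ → container 1 (remaining 4 m³)
13 m³ → container 2 (remaining 37 m³)
44 m³ → container 3 (remaining 6 m³)
4 m³ → container 1 (remaining 0 m³)
38 m³ → container 4 (remaining 12 m³)
48 m³ → container 5 (remaining 2 m³)
32 m³ → container 2 (remaining 5 m³)
44 m³ → container 6 (remaining 6 m³)
37 m³ → container 7 (remaining 13 m³)
45 m³ → container 8 (remaining 5 m³)
32 m³ → container 9 (remaining 18 m³)
17 m³ → container 9 (remaining 1 m³)
20 m³ → container 10 (remaining 30 m³)
10 m³ → container 4 (remaining 2 m³)
16 m³ → container 10 (remaining 14 m³)
40 m³ → container 11 (remaining 10 m³)
38 m³ → container 12 (remaining 12 m³)
Final containers: [30,16,4] [13,32] [44] [38,10] [48] [44] [37] [45] [32,17] [20,16] [40] [38].

12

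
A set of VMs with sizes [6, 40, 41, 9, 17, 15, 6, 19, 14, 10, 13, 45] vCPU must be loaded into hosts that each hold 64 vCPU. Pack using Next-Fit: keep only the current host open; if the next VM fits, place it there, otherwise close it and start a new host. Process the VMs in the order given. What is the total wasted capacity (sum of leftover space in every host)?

host 1: place 6 vCPU, 58 vCPU left
host 1: place 40 vCPU, 18 vCPU left
host 2: place 41 vCPU, 23 vCPU left
host 2: place 9 vCPU, 14 vCPU left
host 3: place 17 vCPU, 47 vCPU left
host 3: place 15 vCPU, 32 vCPU left
host 3: place 6 vCPU, 26 vCPU left
host 3: place 19 vCPU, 7 vCPU left
host 4: place 14 vCPU, 50 vCPU left
host 4: place 10 vCPU, 40 vCPU left
host 4: place 13 vCPU, 27 vCPU left
host 5: place 45 vCPU, 19 vCPU left
5 hosts × 64 vCPU = 320 vCPU; used 235 vCPU; unused 85 vCPU.

85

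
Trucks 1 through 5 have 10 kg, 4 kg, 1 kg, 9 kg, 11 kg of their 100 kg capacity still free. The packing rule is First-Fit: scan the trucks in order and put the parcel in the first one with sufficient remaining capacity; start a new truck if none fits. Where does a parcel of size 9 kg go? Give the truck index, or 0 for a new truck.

1

Trucks with room: truck 1 (10 kg), truck 4 (9 kg), truck 5 (11 kg).
The first with room is truck 1.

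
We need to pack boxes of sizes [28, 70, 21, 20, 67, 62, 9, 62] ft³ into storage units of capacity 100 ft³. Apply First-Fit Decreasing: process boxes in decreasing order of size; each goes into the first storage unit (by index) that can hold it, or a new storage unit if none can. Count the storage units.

4 storage units

Sorted descending: 70, 67, 62, 62, 28, 21, 20, 9.
storage unit 1: place 70 ft³, 30 ft³ left
storage unit 2: place 67 ft³, 33 ft³ left
storage unit 3: place 62 ft³, 38 ft³ left
storage unit 4: place 62 ft³, 38 ft³ left
storage unit 1: place 28 ft³, 2 ft³ left
storage unit 2: place 21 ft³, 12 ft³ left
storage unit 3: place 20 ft³, 18 ft³ left
storage unit 2: place 9 ft³, 3 ft³ left
Final storage units: [70,28] [67,21,9] [62,20] [62].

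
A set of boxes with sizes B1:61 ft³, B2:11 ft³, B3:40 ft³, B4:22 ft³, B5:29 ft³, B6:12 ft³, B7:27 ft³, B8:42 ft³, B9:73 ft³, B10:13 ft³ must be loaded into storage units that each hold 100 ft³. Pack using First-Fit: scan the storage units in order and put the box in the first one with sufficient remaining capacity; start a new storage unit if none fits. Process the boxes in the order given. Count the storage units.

4

storage unit 1: place B1 (61 ft³), 39 ft³ left
storage unit 1: place B2 (11 ft³), 28 ft³ left
storage unit 2: place B3 (40 ft³), 60 ft³ left
storage unit 1: place B4 (22 ft³), 6 ft³ left
storage unit 2: place B5 (29 ft³), 31 ft³ left
storage unit 2: place B6 (12 ft³), 19 ft³ left
storage unit 3: place B7 (27 ft³), 73 ft³ left
storage unit 3: place B8 (42 ft³), 31 ft³ left
storage unit 4: place B9 (73 ft³), 27 ft³ left
storage unit 2: place B10 (13 ft³), 6 ft³ left
Final storage units: [61,11,22] [40,29,12,13] [27,42] [73].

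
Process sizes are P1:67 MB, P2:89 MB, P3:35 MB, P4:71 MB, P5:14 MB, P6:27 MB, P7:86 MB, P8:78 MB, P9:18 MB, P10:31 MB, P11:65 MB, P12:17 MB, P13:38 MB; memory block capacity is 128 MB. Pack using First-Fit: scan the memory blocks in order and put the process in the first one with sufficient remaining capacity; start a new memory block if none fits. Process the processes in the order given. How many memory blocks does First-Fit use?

Put P1 (67 MB) in memory block 1; 61 MB remain.
Put P2 (89 MB) in memory block 2; 39 MB remain.
Put P3 (35 MB) in memory block 1; 26 MB remain.
Put P4 (71 MB) in memory block 3; 57 MB remain.
Put P5 (14 MB) in memory block 1; 12 MB remain.
Put P6 (27 MB) in memory block 2; 12 MB remain.
Put P7 (86 MB) in memory block 4; 42 MB remain.
Put P8 (78 MB) in memory block 5; 50 MB remain.
Put P9 (18 MB) in memory block 3; 39 MB remain.
Put P10 (31 MB) in memory block 3; 8 MB remain.
Put P11 (65 MB) in memory block 6; 63 MB remain.
Put P12 (17 MB) in memory block 4; 25 MB remain.
Put P13 (38 MB) in memory block 5; 12 MB remain.
Final memory blocks: [67,35,14] [89,27] [71,18,31] [86,17] [78,38] [65].

6 memory blocks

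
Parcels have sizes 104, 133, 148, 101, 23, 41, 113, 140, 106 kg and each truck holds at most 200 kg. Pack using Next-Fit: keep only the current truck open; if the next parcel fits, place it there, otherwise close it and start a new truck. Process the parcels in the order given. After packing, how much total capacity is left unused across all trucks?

Put 104 kg in truck 1; 96 kg remain.
Put 133 kg in truck 2; 67 kg remain.
Put 148 kg in truck 3; 52 kg remain.
Put 101 kg in truck 4; 99 kg remain.
Put 23 kg in truck 4; 76 kg remain.
Put 41 kg in truck 4; 35 kg remain.
Put 113 kg in truck 5; 87 kg remain.
Put 140 kg in truck 6; 60 kg remain.
Put 106 kg in truck 7; 94 kg remain.
7 trucks × 200 kg = 1400 kg; used 909 kg; unused 491 kg.

491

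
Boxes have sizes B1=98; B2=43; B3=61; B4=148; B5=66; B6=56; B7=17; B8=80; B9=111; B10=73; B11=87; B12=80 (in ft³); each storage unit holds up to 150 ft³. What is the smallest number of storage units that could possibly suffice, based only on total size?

7

Total size = 98 + 43 + 61 + 148 + 66 + 56 + 17 + 80 + 111 + 73 + 87 + 80 = 920 ft³.
⌈920 / 150⌉ = 7.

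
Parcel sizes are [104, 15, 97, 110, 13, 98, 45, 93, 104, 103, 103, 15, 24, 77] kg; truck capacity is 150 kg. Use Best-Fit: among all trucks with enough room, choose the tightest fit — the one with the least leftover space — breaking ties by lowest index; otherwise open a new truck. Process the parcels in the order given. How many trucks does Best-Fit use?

104 kg → truck 1 (remaining 46 kg)
15 kg → truck 1 (remaining 31 kg)
97 kg → truck 2 (remaining 53 kg)
110 kg → truck 3 (remaining 40 kg)
13 kg → truck 1 (remaining 18 kg)
98 kg → truck 4 (remaining 52 kg)
45 kg → truck 4 (remaining 7 kg)
93 kg → truck 5 (remaining 57 kg)
104 kg → truck 6 (remaining 46 kg)
103 kg → truck 7 (remaining 47 kg)
103 kg → truck 8 (remaining 47 kg)
15 kg → truck 1 (remaining 3 kg)
24 kg → truck 3 (remaining 16 kg)
77 kg → truck 9 (remaining 73 kg)
Final trucks: [104,15,13,15] [97] [110,24] [98,45] [93] [104] [103] [103] [77].

9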